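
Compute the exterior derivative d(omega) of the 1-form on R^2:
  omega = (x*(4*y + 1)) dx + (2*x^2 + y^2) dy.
d(omega) = 0

For a 1-form omega = sum_i f_i dx_i, the exterior derivative is
  d(omega) = sum_{i < j} (∂f_j/∂x_i - ∂f_i/∂x_j) dx_i ∧ dx_j.

Assembling: d(omega) = 0.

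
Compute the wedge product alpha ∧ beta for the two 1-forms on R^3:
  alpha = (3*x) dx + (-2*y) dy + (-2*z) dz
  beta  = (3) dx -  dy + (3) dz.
alpha ∧ beta = (-3*x + 6*y) dx ∧ dy + (9*x + 6*z) dx ∧ dz + (-6*y - 2*z) dy ∧ dz

Distribute the wedge, using dx_i ∧ dx_j = -dx_j ∧ dx_i and dx_i ∧ dx_i = 0. For each pair (i, j) with i < j, the coefficient of dx_i ∧ dx_j in alpha ∧ beta is (alpha_i * beta_j - alpha_j * beta_i). Collecting: alpha ∧ beta = (-3*x + 6*y) dx ∧ dy + (9*x + 6*z) dx ∧ dz + (-6*y - 2*z) dy ∧ dz.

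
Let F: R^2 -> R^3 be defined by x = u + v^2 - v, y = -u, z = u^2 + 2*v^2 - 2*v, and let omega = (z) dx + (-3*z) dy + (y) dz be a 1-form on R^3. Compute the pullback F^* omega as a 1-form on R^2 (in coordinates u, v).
F^* omega = (2*u^2 + 8*v^2 - 8*v) du + (2*u^2*v - u^2 - 4*u*v + 2*u + 4*v^3 - 6*v^2 + 2*v) dv

Using F^*(f dg) = (f ∘ F) d(g ∘ F), substitute each coordinate x_i by F_i(u, v) in f_i, and replace dx_i by d F_i = (∂F_i/∂u) du + (∂F_i/∂v) dv.
  For the x component: f_1(F) = u^2 + 2*v^2 - 2*v; d F_1 = (1) du + (2*v - 1) dv
  For the y component: f_2(F) = -3*u^2 - 6*v^2 + 6*v; d F_2 = (-1) du + (0) dv
  For the z component: f_3(F) = -u; d F_3 = (2*u) du + (4*v - 2) dv
Combining and collecting du, dv coefficients:
  coeff of du: 2*u^2 + 8*v^2 - 8*v
  coeff of dv: 2*u^2*v - u^2 - 4*u*v + 2*u + 4*v^3 - 6*v^2 + 2*v
F^* omega = (2*u^2 + 8*v^2 - 8*v) du + (2*u^2*v - u^2 - 4*u*v + 2*u + 4*v^3 - 6*v^2 + 2*v) dv.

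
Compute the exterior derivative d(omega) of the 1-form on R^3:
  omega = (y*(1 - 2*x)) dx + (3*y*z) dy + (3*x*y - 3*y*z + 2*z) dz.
d(omega) = (2*x - 1) dx ∧ dy + (3*y) dx ∧ dz + (3*x - 3*y - 3*z) dy ∧ dz

For a 1-form omega = sum_i f_i dx_i, the exterior derivative is
  d(omega) = sum_{i < j} (∂f_j/∂x_i - ∂f_i/∂x_j) dx_i ∧ dx_j.
  coefficient of dx ∧ dy: ∂f_2/∂x - ∂f_1/∂y = ∂(3*y*z)/∂x - ∂(y*(1 - 2*x))/∂y = 2*x - 1
  coefficient of dx ∧ dz: ∂f_3/∂x - ∂f_1/∂z = ∂(3*x*y - 3*y*z + 2*z)/∂x - ∂(y*(1 - 2*x))/∂z = 3*y
  coefficient of dy ∧ dz: ∂f_3/∂y - ∂f_2/∂z = ∂(3*x*y - 3*y*z + 2*z)/∂y - ∂(3*y*z)/∂z = 3*x - 3*y - 3*z
Assembling: d(omega) = (2*x - 1) dx ∧ dy + (3*y) dx ∧ dz + (3*x - 3*y - 3*z) dy ∧ dz.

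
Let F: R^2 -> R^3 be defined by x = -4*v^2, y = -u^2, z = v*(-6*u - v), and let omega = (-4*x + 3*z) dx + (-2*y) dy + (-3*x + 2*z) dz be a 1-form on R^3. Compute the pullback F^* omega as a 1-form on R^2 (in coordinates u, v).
F^* omega = (-4*u^3 + 72*u*v^2 - 60*v^3) du + (4*v*(18*u^2 + 27*u*v - 31*v^2)) dv

Using F^*(f dg) = (f ∘ F) d(g ∘ F), substitute each coordinate x_i by F_i(u, v) in f_i, and replace dx_i by d F_i = (∂F_i/∂u) du + (∂F_i/∂v) dv.
  For the x component: f_1(F) = v*(-18*u + 13*v); d F_1 = (0) du + (-8*v) dv
  For the y component: f_2(F) = 2*u^2; d F_2 = (-2*u) du + (0) dv
  For the z component: f_3(F) = 2*v*(-6*u + 5*v); d F_3 = (-6*v) du + (-6*u - 2*v) dv
Combining and collecting du, dv coefficients:
  coeff of du: -4*u^3 + 72*u*v^2 - 60*v^3
  coeff of dv: 4*v*(18*u^2 + 27*u*v - 31*v^2)
F^* omega = (-4*u^3 + 72*u*v^2 - 60*v^3) du + (4*v*(18*u^2 + 27*u*v - 31*v^2)) dv.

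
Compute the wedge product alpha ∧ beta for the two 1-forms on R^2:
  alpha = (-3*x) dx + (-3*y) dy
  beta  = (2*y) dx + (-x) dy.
alpha ∧ beta = (3*x^2 + 6*y^2) dx ∧ dy

Distribute the wedge, using dx_i ∧ dx_j = -dx_j ∧ dx_i and dx_i ∧ dx_i = 0. For each pair (i, j) with i < j, the coefficient of dx_i ∧ dx_j in alpha ∧ beta is (alpha_i * beta_j - alpha_j * beta_i). Collecting: alpha ∧ beta = (3*x^2 + 6*y^2) dx ∧ dy.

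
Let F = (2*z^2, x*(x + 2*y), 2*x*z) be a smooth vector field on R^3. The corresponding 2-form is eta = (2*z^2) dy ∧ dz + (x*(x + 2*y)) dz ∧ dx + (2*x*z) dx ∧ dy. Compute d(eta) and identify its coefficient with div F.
d(eta) = (4*x) dx ∧ dy ∧ dz; div F = 4*x

For a 2-form in R^3 of the form above, applying d gives a 3-form with coefficient ∂P/∂x + ∂Q/∂y + ∂R/∂z:
  ∂P/∂x = 0
  ∂Q/∂y = 2*x
  ∂R/∂z = 2*x
Sum = 4*x, which is exactly div F.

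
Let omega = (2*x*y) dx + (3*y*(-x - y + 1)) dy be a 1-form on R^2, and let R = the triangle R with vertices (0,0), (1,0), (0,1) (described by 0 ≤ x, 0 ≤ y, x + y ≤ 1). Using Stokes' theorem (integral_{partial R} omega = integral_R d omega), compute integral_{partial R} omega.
integral_(partial R) omega = -5/6

Stokes: integral_partial_R omega = integral_R d omega with d omega = (∂Q/∂x - ∂P/∂y) dx ∧ dy.
  ∂Q/∂x = -3*y
  ∂P/∂y = 2*x
  integrand = ∂Q/∂x - ∂P/∂y = -2*x - 3*y.
Integrating over R: integral_0^1 integral_0^{1-x} (-2*x - 3*y) dy dx = -5/6.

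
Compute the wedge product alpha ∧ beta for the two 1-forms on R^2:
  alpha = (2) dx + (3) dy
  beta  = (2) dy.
alpha ∧ beta = (4) dx ∧ dy

Distribute the wedge, using dx_i ∧ dx_j = -dx_j ∧ dx_i and dx_i ∧ dx_i = 0. For each pair (i, j) with i < j, the coefficient of dx_i ∧ dx_j in alpha ∧ beta is (alpha_i * beta_j - alpha_j * beta_i). Collecting: alpha ∧ beta = (4) dx ∧ dy.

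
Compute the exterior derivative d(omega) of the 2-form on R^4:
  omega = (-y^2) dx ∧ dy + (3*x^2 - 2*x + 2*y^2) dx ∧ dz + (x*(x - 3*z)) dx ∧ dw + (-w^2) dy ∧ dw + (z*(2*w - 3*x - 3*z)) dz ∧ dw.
d(omega) = (-4*y) dx ∧ dy ∧ dz + (3*x - 3*z) dx ∧ dz ∧ dw

For a 2-form omega = sum_{i<j} g_{ij} dx_i ∧ dx_j, the exterior derivative is
  d(omega) = sum_{i<j} d(g_{ij}) ∧ dx_i ∧ dx_j = sum_{i<j, k} (∂g_{ij}/∂x_k) dx_k ∧ dx_i ∧ dx_j.
Expand each term, using dx_k ∧ dx_i ∧ dx_j = sgn(permutation) dx_{(a)} ∧ dx_{(b)} ∧ dx_{(c)} with (a < b < c) sorted:
  d(3*x^2 - 2*x + 2*y^2) includes (∂/∂y)(3*x^2 - 2*x + 2*y^2) dy = (4*y) dy, which multiplied by dx ∧ dz gives (-4*y) dx ∧ dy ∧ dz
  d(x*(x - 3*z)) includes (∂/∂z)(x*(x - 3*z)) dz = (-3*x) dz, which multiplied by dx ∧ dw gives (3*x) dx ∧ dz ∧ dw
  d(z*(2*w - 3*x - 3*z)) includes (∂/∂x)(z*(2*w - 3*x - 3*z)) dx = (-3*z) dx, which multiplied by dz ∧ dw gives (-3*z) dx ∧ dz ∧ dw
Collecting like 3-forms: d(omega) = (-4*y) dx ∧ dy ∧ dz + (3*x - 3*z) dx ∧ dz ∧ dw.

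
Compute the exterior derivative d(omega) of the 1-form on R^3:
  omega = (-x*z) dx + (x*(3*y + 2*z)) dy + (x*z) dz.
d(omega) = (3*y + 2*z) dx ∧ dy + (x + z) dx ∧ dz + (-2*x) dy ∧ dz

For a 1-form omega = sum_i f_i dx_i, the exterior derivative is
  d(omega) = sum_{i < j} (∂f_j/∂x_i - ∂f_i/∂x_j) dx_i ∧ dx_j.
  coefficient of dx ∧ dy: ∂f_2/∂x - ∂f_1/∂y = ∂(x*(3*y + 2*z))/∂x - ∂(-x*z)/∂y = 3*y + 2*z
  coefficient of dx ∧ dz: ∂f_3/∂x - ∂f_1/∂z = ∂(x*z)/∂x - ∂(-x*z)/∂z = x + z
  coefficient of dy ∧ dz: ∂f_3/∂y - ∂f_2/∂z = ∂(x*z)/∂y - ∂(x*(3*y + 2*z))/∂z = -2*x
Assembling: d(omega) = (3*y + 2*z) dx ∧ dy + (x + z) dx ∧ dz + (-2*x) dy ∧ dz.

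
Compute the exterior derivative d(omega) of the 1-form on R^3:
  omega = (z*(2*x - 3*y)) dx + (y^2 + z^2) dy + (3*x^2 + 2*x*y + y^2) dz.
d(omega) = (3*z) dx ∧ dy + (4*x + 5*y) dx ∧ dz + (2*x + 2*y - 2*z) dy ∧ dz

For a 1-form omega = sum_i f_i dx_i, the exterior derivative is
  d(omega) = sum_{i < j} (∂f_j/∂x_i - ∂f_i/∂x_j) dx_i ∧ dx_j.
  coefficient of dx ∧ dy: ∂f_2/∂x - ∂f_1/∂y = ∂(y^2 + z^2)/∂x - ∂(z*(2*x - 3*y))/∂y = 3*z
  coefficient of dx ∧ dz: ∂f_3/∂x - ∂f_1/∂z = ∂(3*x^2 + 2*x*y + y^2)/∂x - ∂(z*(2*x - 3*y))/∂z = 4*x + 5*y
  coefficient of dy ∧ dz: ∂f_3/∂y - ∂f_2/∂z = ∂(3*x^2 + 2*x*y + y^2)/∂y - ∂(y^2 + z^2)/∂z = 2*x + 2*y - 2*z
Assembling: d(omega) = (3*z) dx ∧ dy + (4*x + 5*y) dx ∧ dz + (2*x + 2*y - 2*z) dy ∧ dz.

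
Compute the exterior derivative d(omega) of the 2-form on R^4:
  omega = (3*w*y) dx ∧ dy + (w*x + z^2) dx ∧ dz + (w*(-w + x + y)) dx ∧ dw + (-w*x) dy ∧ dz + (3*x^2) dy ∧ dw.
d(omega) = (-w + 6*x + 3*y) dx ∧ dy ∧ dw + (x) dx ∧ dz ∧ dw + (-w) dx ∧ dy ∧ dz + (-x) dy ∧ dz ∧ dw

For a 2-form omega = sum_{i<j} g_{ij} dx_i ∧ dx_j, the exterior derivative is
  d(omega) = sum_{i<j} d(g_{ij}) ∧ dx_i ∧ dx_j = sum_{i<j, k} (∂g_{ij}/∂x_k) dx_k ∧ dx_i ∧ dx_j.
Expand each term, using dx_k ∧ dx_i ∧ dx_j = sgn(permutation) dx_{(a)} ∧ dx_{(b)} ∧ dx_{(c)} with (a < b < c) sorted:
  d(3*w*y) includes (∂/∂w)(3*w*y) dw = (3*y) dw, which multiplied by dx ∧ dy gives (3*y) dx ∧ dy ∧ dw
  d(w*x + z^2) includes (∂/∂w)(w*x + z^2) dw = (x) dw, which multiplied by dx ∧ dz gives (x) dx ∧ dz ∧ dw
  d(w*(-w + x + y)) includes (∂/∂y)(w*(-w + x + y)) dy = (w) dy, which multiplied by dx ∧ dw gives (-w) dx ∧ dy ∧ dw
  d(-w*x) includes (∂/∂x)(-w*x) dx = (-w) dx, which multiplied by dy ∧ dz gives (-w) dx ∧ dy ∧ dz
  d(-w*x) includes (∂/∂w)(-w*x) dw = (-x) dw, which multiplied by dy ∧ dz gives (-x) dy ∧ dz ∧ dw
  d(3*x^2) includes (∂/∂x)(3*x^2) dx = (6*x) dx, which multiplied by dy ∧ dw gives (6*x) dx ∧ dy ∧ dw
Collecting like 3-forms: d(omega) = (-w + 6*x + 3*y) dx ∧ dy ∧ dw + (x) dx ∧ dz ∧ dw + (-w) dx ∧ dy ∧ dz + (-x) dy ∧ dz ∧ dw.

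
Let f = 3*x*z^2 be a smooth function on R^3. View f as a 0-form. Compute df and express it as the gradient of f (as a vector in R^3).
df = (3*z^2) dx + (0) dy + (6*x*z) dz; grad f = (3*z^2, 0, 6*x*z)

For a 0-form f, d f = (∂f/∂x) dx + (∂f/∂y) dy + (∂f/∂z) dz. The components of the vector representation are exactly the entries of grad f in Cartesian coordinates:
  ∂f/∂x = 3*z^2
  ∂f/∂y = 0
  ∂f/∂z = 6*x*z.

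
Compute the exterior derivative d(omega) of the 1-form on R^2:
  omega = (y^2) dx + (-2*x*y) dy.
d(omega) = (-4*y) dx ∧ dy

For a 1-form omega = sum_i f_i dx_i, the exterior derivative is
  d(omega) = sum_{i < j} (∂f_j/∂x_i - ∂f_i/∂x_j) dx_i ∧ dx_j.
  coefficient of dx ∧ dy: ∂f_2/∂x - ∂f_1/∂y = ∂(-2*x*y)/∂x - ∂(y^2)/∂y = -4*y
Assembling: d(omega) = (-4*y) dx ∧ dy.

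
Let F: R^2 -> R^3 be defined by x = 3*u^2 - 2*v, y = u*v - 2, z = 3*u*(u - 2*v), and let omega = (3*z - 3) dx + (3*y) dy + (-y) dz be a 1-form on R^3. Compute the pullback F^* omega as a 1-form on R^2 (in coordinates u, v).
F^* omega = (54*u^3 - 114*u^2*v + 9*u*v^2 - 6*u - 18*v) du + (9*u^2*v - 18*u^2 + 36*u*v - 18*u + 6) dv

Using F^*(f dg) = (f ∘ F) d(g ∘ F), substitute each coordinate x_i by F_i(u, v) in f_i, and replace dx_i by d F_i = (∂F_i/∂u) du + (∂F_i/∂v) dv.
  For the x component: f_1(F) = 9*u^2 - 18*u*v - 3; d F_1 = (6*u) du + (-2) dv
  For the y component: f_2(F) = 3*u*v - 6; d F_2 = (v) du + (u) dv
  For the z component: f_3(F) = -u*v + 2; d F_3 = (6*u - 6*v) du + (-6*u) dv
Combining and collecting du, dv coefficients:
  coeff of du: 54*u^3 - 114*u^2*v + 9*u*v^2 - 6*u - 18*v
  coeff of dv: 9*u^2*v - 18*u^2 + 36*u*v - 18*u + 6
F^* omega = (54*u^3 - 114*u^2*v + 9*u*v^2 - 6*u - 18*v) du + (9*u^2*v - 18*u^2 + 36*u*v - 18*u + 6) dv.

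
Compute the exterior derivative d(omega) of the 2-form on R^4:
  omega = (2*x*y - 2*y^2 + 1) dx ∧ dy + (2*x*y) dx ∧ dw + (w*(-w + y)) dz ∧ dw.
d(omega) = (-2*x) dx ∧ dy ∧ dw + (w) dy ∧ dz ∧ dw

For a 2-form omega = sum_{i<j} g_{ij} dx_i ∧ dx_j, the exterior derivative is
  d(omega) = sum_{i<j} d(g_{ij}) ∧ dx_i ∧ dx_j = sum_{i<j, k} (∂g_{ij}/∂x_k) dx_k ∧ dx_i ∧ dx_j.
Expand each term, using dx_k ∧ dx_i ∧ dx_j = sgn(permutation) dx_{(a)} ∧ dx_{(b)} ∧ dx_{(c)} with (a < b < c) sorted:
  d(2*x*y) includes (∂/∂y)(2*x*y) dy = (2*x) dy, which multiplied by dx ∧ dw gives (-2*x) dx ∧ dy ∧ dw
  d(w*(-w + y)) includes (∂/∂y)(w*(-w + y)) dy = (w) dy, which multiplied by dz ∧ dw gives (w) dy ∧ dz ∧ dw
Collecting like 3-forms: d(omega) = (-2*x) dx ∧ dy ∧ dw + (w) dy ∧ dz ∧ dw.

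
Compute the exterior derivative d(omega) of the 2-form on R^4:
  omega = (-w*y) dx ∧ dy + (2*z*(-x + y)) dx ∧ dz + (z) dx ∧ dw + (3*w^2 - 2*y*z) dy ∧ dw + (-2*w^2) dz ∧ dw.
d(omega) = (-y) dx ∧ dy ∧ dw + (-2*z) dx ∧ dy ∧ dz + (-1) dx ∧ dz ∧ dw + (2*y) dy ∧ dz ∧ dw

For a 2-form omega = sum_{i<j} g_{ij} dx_i ∧ dx_j, the exterior derivative is
  d(omega) = sum_{i<j} d(g_{ij}) ∧ dx_i ∧ dx_j = sum_{i<j, k} (∂g_{ij}/∂x_k) dx_k ∧ dx_i ∧ dx_j.
Expand each term, using dx_k ∧ dx_i ∧ dx_j = sgn(permutation) dx_{(a)} ∧ dx_{(b)} ∧ dx_{(c)} with (a < b < c) sorted:
  d(-w*y) includes (∂/∂w)(-w*y) dw = (-y) dw, which multiplied by dx ∧ dy gives (-y) dx ∧ dy ∧ dw
  d(2*z*(-x + y)) includes (∂/∂y)(2*z*(-x + y)) dy = (2*z) dy, which multiplied by dx ∧ dz gives (-2*z) dx ∧ dy ∧ dz
  d(z) includes (∂/∂z)(z) dz = (1) dz, which multiplied by dx ∧ dw gives (-1) dx ∧ dz ∧ dw
  d(3*w^2 - 2*y*z) includes (∂/∂z)(3*w^2 - 2*y*z) dz = (-2*y) dz, which multiplied by dy ∧ dw gives (2*y) dy ∧ dz ∧ dw
Collecting like 3-forms: d(omega) = (-y) dx ∧ dy ∧ dw + (-2*z) dx ∧ dy ∧ dz + (-1) dx ∧ dz ∧ dw + (2*y) dy ∧ dz ∧ dw.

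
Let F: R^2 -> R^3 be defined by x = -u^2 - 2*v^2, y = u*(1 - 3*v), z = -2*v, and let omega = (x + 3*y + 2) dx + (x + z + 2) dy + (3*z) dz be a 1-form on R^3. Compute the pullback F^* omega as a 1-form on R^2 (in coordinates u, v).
F^* omega = (2*u^3 + 21*u^2*v - 7*u^2 + 4*u*v^2 - 4*u + 6*v^3 + 4*v^2 - 8*v + 2) du + (3*u^3 + 4*u^2*v + 42*u*v^2 - 6*u*v - 6*u + 8*v^3 + 4*v) dv

Using F^*(f dg) = (f ∘ F) d(g ∘ F), substitute each coordinate x_i by F_i(u, v) in f_i, and replace dx_i by d F_i = (∂F_i/∂u) du + (∂F_i/∂v) dv.
  For the x component: f_1(F) = -u^2 - 9*u*v + 3*u - 2*v^2 + 2; d F_1 = (-2*u) du + (-4*v) dv
  For the y component: f_2(F) = -u^2 - 2*v^2 - 2*v + 2; d F_2 = (1 - 3*v) du + (-3*u) dv
  For the z component: f_3(F) = -6*v; d F_3 = (0) du + (-2) dv
Combining and collecting du, dv coefficients:
  coeff of du: 2*u^3 + 21*u^2*v - 7*u^2 + 4*u*v^2 - 4*u + 6*v^3 + 4*v^2 - 8*v + 2
  coeff of dv: 3*u^3 + 4*u^2*v + 42*u*v^2 - 6*u*v - 6*u + 8*v^3 + 4*v
F^* omega = (2*u^3 + 21*u^2*v - 7*u^2 + 4*u*v^2 - 4*u + 6*v^3 + 4*v^2 - 8*v + 2) du + (3*u^3 + 4*u^2*v + 42*u*v^2 - 6*u*v - 6*u + 8*v^3 + 4*v) dv.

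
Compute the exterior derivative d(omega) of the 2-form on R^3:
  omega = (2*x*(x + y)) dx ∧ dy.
d(omega) = 0

For a 2-form omega = sum_{i<j} g_{ij} dx_i ∧ dx_j, the exterior derivative is
  d(omega) = sum_{i<j} d(g_{ij}) ∧ dx_i ∧ dx_j = sum_{i<j, k} (∂g_{ij}/∂x_k) dx_k ∧ dx_i ∧ dx_j.
Expand each term, using dx_k ∧ dx_i ∧ dx_j = sgn(permutation) dx_{(a)} ∧ dx_{(b)} ∧ dx_{(c)} with (a < b < c) sorted:

Collecting like 3-forms: d(omega) = 0.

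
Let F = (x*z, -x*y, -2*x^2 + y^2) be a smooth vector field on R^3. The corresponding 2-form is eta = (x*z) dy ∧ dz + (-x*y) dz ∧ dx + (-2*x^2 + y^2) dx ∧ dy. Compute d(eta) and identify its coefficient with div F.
d(eta) = (-x + z) dx ∧ dy ∧ dz; div F = -x + z

For a 2-form in R^3 of the form above, applying d gives a 3-form with coefficient ∂P/∂x + ∂Q/∂y + ∂R/∂z:
  ∂P/∂x = z
  ∂Q/∂y = -x
  ∂R/∂z = 0
Sum = -x + z, which is exactly div F.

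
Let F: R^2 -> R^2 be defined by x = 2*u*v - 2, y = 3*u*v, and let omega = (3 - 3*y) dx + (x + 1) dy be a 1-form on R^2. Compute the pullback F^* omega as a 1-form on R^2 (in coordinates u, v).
F^* omega = (3*v*(-4*u*v + 1)) du + (3*u*(-4*u*v + 1)) dv

Using F^*(f dg) = (f ∘ F) d(g ∘ F), substitute each coordinate x_i by F_i(u, v) in f_i, and replace dx_i by d F_i = (∂F_i/∂u) du + (∂F_i/∂v) dv.
  For the x component: f_1(F) = -9*u*v + 3; d F_1 = (2*v) du + (2*u) dv
  For the y component: f_2(F) = 2*u*v - 1; d F_2 = (3*v) du + (3*u) dv
Combining and collecting du, dv coefficients:
  coeff of du: 3*v*(-4*u*v + 1)
  coeff of dv: 3*u*(-4*u*v + 1)
F^* omega = (3*v*(-4*u*v + 1)) du + (3*u*(-4*u*v + 1)) dv.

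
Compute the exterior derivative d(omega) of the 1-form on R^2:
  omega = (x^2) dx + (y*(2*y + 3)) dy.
d(omega) = 0

For a 1-form omega = sum_i f_i dx_i, the exterior derivative is
  d(omega) = sum_{i < j} (∂f_j/∂x_i - ∂f_i/∂x_j) dx_i ∧ dx_j.

Assembling: d(omega) = 0.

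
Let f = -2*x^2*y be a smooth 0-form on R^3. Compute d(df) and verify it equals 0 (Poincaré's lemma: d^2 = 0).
d(df) = 0

Step 1: df = sum_i (∂f/∂x_i) dx_i = (-4*x*y) dx + (-2*x^2) dy + (0) dz.
Step 2: Apply d again. Using the 1-form formula, the coefficient of dx ∧ dy in d(df) is ∂^2 f/∂x ∂y - ∂^2 f/∂y ∂x = (-4*x) - (-4*x) = 0 (equality of mixed partials for smooth f).
Similarly for dx ∧ dz and dy ∧ dz — all coefficients vanish. So d(df) = 0.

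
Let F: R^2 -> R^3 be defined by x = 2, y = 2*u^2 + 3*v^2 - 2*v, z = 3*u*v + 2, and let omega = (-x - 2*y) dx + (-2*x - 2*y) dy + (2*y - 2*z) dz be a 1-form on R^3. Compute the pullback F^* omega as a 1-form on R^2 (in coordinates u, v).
F^* omega = (-16*u^3 + 12*u^2*v - 42*u*v^2 + 16*u*v - 16*u + 18*v^3 - 12*v^2 - 12*v) du + (12*u^3 - 42*u^2*v + 8*u^2 + 18*u*v^2 - 12*u*v - 12*u - 36*v^3 + 36*v^2 - 32*v + 8) dv

Using F^*(f dg) = (f ∘ F) d(g ∘ F), substitute each coordinate x_i by F_i(u, v) in f_i, and replace dx_i by d F_i = (∂F_i/∂u) du + (∂F_i/∂v) dv.
  For the x component: f_1(F) = -4*u^2 - 6*v^2 + 4*v - 2; d F_1 = (0) du + (0) dv
  For the y component: f_2(F) = -4*u^2 - 6*v^2 + 4*v - 4; d F_2 = (4*u) du + (6*v - 2) dv
  For the z component: f_3(F) = 4*u^2 - 6*u*v + 6*v^2 - 4*v - 4; d F_3 = (3*v) du + (3*u) dv
Combining and collecting du, dv coefficients:
  coeff of du: -16*u^3 + 12*u^2*v - 42*u*v^2 + 16*u*v - 16*u + 18*v^3 - 12*v^2 - 12*v
  coeff of dv: 12*u^3 - 42*u^2*v + 8*u^2 + 18*u*v^2 - 12*u*v - 12*u - 36*v^3 + 36*v^2 - 32*v + 8
F^* omega = (-16*u^3 + 12*u^2*v - 42*u*v^2 + 16*u*v - 16*u + 18*v^3 - 12*v^2 - 12*v) du + (12*u^3 - 42*u^2*v + 8*u^2 + 18*u*v^2 - 12*u*v - 12*u - 36*v^3 + 36*v^2 - 32*v + 8) dv.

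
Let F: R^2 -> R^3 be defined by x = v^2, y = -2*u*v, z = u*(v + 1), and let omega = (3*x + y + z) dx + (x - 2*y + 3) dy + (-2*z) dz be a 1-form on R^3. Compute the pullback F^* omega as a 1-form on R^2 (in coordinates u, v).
F^* omega = (-10*u*v^2 - 4*u*v - 2*u - 2*v^3 - 6*v) du + (-10*u^2*v - 2*u^2 - 4*u*v^2 + 2*u*v - 6*u + 6*v^3) dv

Using F^*(f dg) = (f ∘ F) d(g ∘ F), substitute each coordinate x_i by F_i(u, v) in f_i, and replace dx_i by d F_i = (∂F_i/∂u) du + (∂F_i/∂v) dv.
  For the x component: f_1(F) = -u*v + u + 3*v^2; d F_1 = (0) du + (2*v) dv
  For the y component: f_2(F) = 4*u*v + v^2 + 3; d F_2 = (-2*v) du + (-2*u) dv
  For the z component: f_3(F) = 2*u*(-v - 1); d F_3 = (v + 1) du + (u) dv
Combining and collecting du, dv coefficients:
  coeff of du: -10*u*v^2 - 4*u*v - 2*u - 2*v^3 - 6*v
  coeff of dv: -10*u^2*v - 2*u^2 - 4*u*v^2 + 2*u*v - 6*u + 6*v^3
F^* omega = (-10*u*v^2 - 4*u*v - 2*u - 2*v^3 - 6*v) du + (-10*u^2*v - 2*u^2 - 4*u*v^2 + 2*u*v - 6*u + 6*v^3) dv.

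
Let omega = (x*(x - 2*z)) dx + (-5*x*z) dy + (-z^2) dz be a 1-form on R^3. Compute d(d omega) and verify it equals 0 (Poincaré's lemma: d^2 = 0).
d(d omega) = 0

Step 1: d omega = sum_{i<j} (∂f_j/∂x_i - ∂f_i/∂x_j) dx_i ∧ dx_j:
  coeff of dx ∧ dy: -5*z
  coeff of dx ∧ dz: 2*x
  coeff of dy ∧ dz: 5*x
Step 2: Apply d again to each 2-form coefficient. The only possible 3-form in R^3 is dx ∧ dy ∧ dz, with coefficient
  ∂(coeff of dy∧dz)/∂x - ∂(coeff of dx∧dz)/∂y + ∂(coeff of dx∧dy)/∂z
  = ∂/∂x (5*x) - ∂/∂y (2*x) + ∂/∂z (-5*z).
Each of these terms simplifies to sums of mixed partials that cancel in pairs. The result is 0 (by equality of mixed partials for smooth functions — Schwarz / Clairaut).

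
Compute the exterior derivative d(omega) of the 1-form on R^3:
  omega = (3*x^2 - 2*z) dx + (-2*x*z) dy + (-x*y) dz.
d(omega) = (-2*z) dx ∧ dy + (2 - y) dx ∧ dz + (x) dy ∧ dz

For a 1-form omega = sum_i f_i dx_i, the exterior derivative is
  d(omega) = sum_{i < j} (∂f_j/∂x_i - ∂f_i/∂x_j) dx_i ∧ dx_j.
  coefficient of dx ∧ dy: ∂f_2/∂x - ∂f_1/∂y = ∂(-2*x*z)/∂x - ∂(3*x^2 - 2*z)/∂y = -2*z
  coefficient of dx ∧ dz: ∂f_3/∂x - ∂f_1/∂z = ∂(-x*y)/∂x - ∂(3*x^2 - 2*z)/∂z = 2 - y
  coefficient of dy ∧ dz: ∂f_3/∂y - ∂f_2/∂z = ∂(-x*y)/∂y - ∂(-2*x*z)/∂z = x
Assembling: d(omega) = (-2*z) dx ∧ dy + (2 - y) dx ∧ dz + (x) dy ∧ dz.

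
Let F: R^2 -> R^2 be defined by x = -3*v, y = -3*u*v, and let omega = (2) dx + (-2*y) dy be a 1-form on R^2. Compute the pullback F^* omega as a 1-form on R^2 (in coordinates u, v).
F^* omega = (-18*u*v^2) du + (-18*u^2*v - 6) dv

Using F^*(f dg) = (f ∘ F) d(g ∘ F), substitute each coordinate x_i by F_i(u, v) in f_i, and replace dx_i by d F_i = (∂F_i/∂u) du + (∂F_i/∂v) dv.
  For the x component: f_1(F) = 2; d F_1 = (0) du + (-3) dv
  For the y component: f_2(F) = 6*u*v; d F_2 = (-3*v) du + (-3*u) dv
Combining and collecting du, dv coefficients:
  coeff of du: -18*u*v^2
  coeff of dv: -18*u^2*v - 6
F^* omega = (-18*u*v^2) du + (-18*u^2*v - 6) dv.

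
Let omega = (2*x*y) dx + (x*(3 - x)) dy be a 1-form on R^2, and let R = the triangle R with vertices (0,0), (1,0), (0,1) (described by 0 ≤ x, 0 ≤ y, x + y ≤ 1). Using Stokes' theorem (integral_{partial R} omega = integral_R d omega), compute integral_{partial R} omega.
integral_(partial R) omega = 5/6

Stokes: integral_partial_R omega = integral_R d omega with d omega = (∂Q/∂x - ∂P/∂y) dx ∧ dy.
  ∂Q/∂x = 3 - 2*x
  ∂P/∂y = 2*x
  integrand = ∂Q/∂x - ∂P/∂y = 3 - 4*x.
Integrating over R: integral_0^1 integral_0^{1-x} (3 - 4*x) dy dx = 5/6.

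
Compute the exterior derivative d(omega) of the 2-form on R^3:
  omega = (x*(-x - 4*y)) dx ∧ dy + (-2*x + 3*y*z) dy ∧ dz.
d(omega) = (-2) dx ∧ dy ∧ dz

For a 2-form omega = sum_{i<j} g_{ij} dx_i ∧ dx_j, the exterior derivative is
  d(omega) = sum_{i<j} d(g_{ij}) ∧ dx_i ∧ dx_j = sum_{i<j, k} (∂g_{ij}/∂x_k) dx_k ∧ dx_i ∧ dx_j.
Expand each term, using dx_k ∧ dx_i ∧ dx_j = sgn(permutation) dx_{(a)} ∧ dx_{(b)} ∧ dx_{(c)} with (a < b < c) sorted:
  d(-2*x + 3*y*z) includes (∂/∂x)(-2*x + 3*y*z) dx = (-2) dx, which multiplied by dy ∧ dz gives (-2) dx ∧ dy ∧ dz
Collecting like 3-forms: d(omega) = (-2) dx ∧ dy ∧ dz.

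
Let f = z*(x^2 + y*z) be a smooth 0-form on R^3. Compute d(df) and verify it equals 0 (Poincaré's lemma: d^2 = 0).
d(df) = 0

Step 1: df = sum_i (∂f/∂x_i) dx_i = (2*x*z) dx + (z^2) dy + (x^2 + 2*y*z) dz.
Step 2: Apply d again. Using the 1-form formula, the coefficient of dx ∧ dy in d(df) is ∂^2 f/∂x ∂y - ∂^2 f/∂y ∂x = (0) - (0) = 0 (equality of mixed partials for smooth f).
Similarly for dx ∧ dz and dy ∧ dz — all coefficients vanish. So d(df) = 0.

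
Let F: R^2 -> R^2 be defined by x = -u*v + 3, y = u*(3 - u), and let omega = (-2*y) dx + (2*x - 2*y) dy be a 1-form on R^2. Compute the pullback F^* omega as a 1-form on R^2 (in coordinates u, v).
F^* omega = (-4*u^3 + 2*u^2*v + 18*u^2 - 30*u + 18) du + (2*u^2*(3 - u)) dv

Using F^*(f dg) = (f ∘ F) d(g ∘ F), substitute each coordinate x_i by F_i(u, v) in f_i, and replace dx_i by d F_i = (∂F_i/∂u) du + (∂F_i/∂v) dv.
  For the x component: f_1(F) = 2*u*(u - 3); d F_1 = (-v) du + (-u) dv
  For the y component: f_2(F) = 2*u^2 - 2*u*v - 6*u + 6; d F_2 = (3 - 2*u) du + (0) dv
Combining and collecting du, dv coefficients:
  coeff of du: -4*u^3 + 2*u^2*v + 18*u^2 - 30*u + 18
  coeff of dv: 2*u^2*(3 - u)
F^* omega = (-4*u^3 + 2*u^2*v + 18*u^2 - 30*u + 18) du + (2*u^2*(3 - u)) dv.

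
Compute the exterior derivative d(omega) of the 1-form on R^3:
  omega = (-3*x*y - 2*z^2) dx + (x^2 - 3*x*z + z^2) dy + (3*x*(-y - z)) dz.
d(omega) = (5*x - 3*z) dx ∧ dy + (-3*y + z) dx ∧ dz + (-2*z) dy ∧ dz

For a 1-form omega = sum_i f_i dx_i, the exterior derivative is
  d(omega) = sum_{i < j} (∂f_j/∂x_i - ∂f_i/∂x_j) dx_i ∧ dx_j.
  coefficient of dx ∧ dy: ∂f_2/∂x - ∂f_1/∂y = ∂(x^2 - 3*x*z + z^2)/∂x - ∂(-3*x*y - 2*z^2)/∂y = 5*x - 3*z
  coefficient of dx ∧ dz: ∂f_3/∂x - ∂f_1/∂z = ∂(3*x*(-y - z))/∂x - ∂(-3*x*y - 2*z^2)/∂z = -3*y + z
  coefficient of dy ∧ dz: ∂f_3/∂y - ∂f_2/∂z = ∂(3*x*(-y - z))/∂y - ∂(x^2 - 3*x*z + z^2)/∂z = -2*z
Assembling: d(omega) = (5*x - 3*z) dx ∧ dy + (-3*y + z) dx ∧ dz + (-2*z) dy ∧ dz.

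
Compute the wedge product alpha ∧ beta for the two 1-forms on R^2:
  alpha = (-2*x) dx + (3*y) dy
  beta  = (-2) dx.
alpha ∧ beta = (6*y) dx ∧ dy

Distribute the wedge, using dx_i ∧ dx_j = -dx_j ∧ dx_i and dx_i ∧ dx_i = 0. For each pair (i, j) with i < j, the coefficient of dx_i ∧ dx_j in alpha ∧ beta is (alpha_i * beta_j - alpha_j * beta_i). Collecting: alpha ∧ beta = (6*y) dx ∧ dy.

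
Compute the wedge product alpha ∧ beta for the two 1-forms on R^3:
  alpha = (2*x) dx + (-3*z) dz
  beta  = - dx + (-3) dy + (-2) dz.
alpha ∧ beta = (-6*x) dx ∧ dy + (-4*x - 3*z) dx ∧ dz + (-9*z) dy ∧ dz

Distribute the wedge, using dx_i ∧ dx_j = -dx_j ∧ dx_i and dx_i ∧ dx_i = 0. For each pair (i, j) with i < j, the coefficient of dx_i ∧ dx_j in alpha ∧ beta is (alpha_i * beta_j - alpha_j * beta_i). Collecting: alpha ∧ beta = (-6*x) dx ∧ dy + (-4*x - 3*z) dx ∧ dz + (-9*z) dy ∧ dz.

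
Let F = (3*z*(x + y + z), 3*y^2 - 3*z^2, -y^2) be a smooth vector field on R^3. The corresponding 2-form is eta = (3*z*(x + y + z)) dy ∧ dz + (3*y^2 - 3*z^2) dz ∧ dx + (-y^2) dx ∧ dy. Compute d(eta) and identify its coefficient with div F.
d(eta) = (6*y + 3*z) dx ∧ dy ∧ dz; div F = 6*y + 3*z

For a 2-form in R^3 of the form above, applying d gives a 3-form with coefficient ∂P/∂x + ∂Q/∂y + ∂R/∂z:
  ∂P/∂x = 3*z
  ∂Q/∂y = 6*y
  ∂R/∂z = 0
Sum = 6*y + 3*z, which is exactly div F.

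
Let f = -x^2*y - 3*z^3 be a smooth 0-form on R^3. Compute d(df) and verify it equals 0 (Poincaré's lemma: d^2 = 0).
d(df) = 0

Step 1: df = sum_i (∂f/∂x_i) dx_i = (-2*x*y) dx + (-x^2) dy + (-9*z^2) dz.
Step 2: Apply d again. Using the 1-form formula, the coefficient of dx ∧ dy in d(df) is ∂^2 f/∂x ∂y - ∂^2 f/∂y ∂x = (-2*x) - (-2*x) = 0 (equality of mixed partials for smooth f).
Similarly for dx ∧ dz and dy ∧ dz — all coefficients vanish. So d(df) = 0.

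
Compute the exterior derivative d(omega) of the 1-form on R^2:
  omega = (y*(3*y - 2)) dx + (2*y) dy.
d(omega) = (2 - 6*y) dx ∧ dy

For a 1-form omega = sum_i f_i dx_i, the exterior derivative is
  d(omega) = sum_{i < j} (∂f_j/∂x_i - ∂f_i/∂x_j) dx_i ∧ dx_j.
  coefficient of dx ∧ dy: ∂f_2/∂x - ∂f_1/∂y = ∂(2*y)/∂x - ∂(y*(3*y - 2))/∂y = 2 - 6*y
Assembling: d(omega) = (2 - 6*y) dx ∧ dy.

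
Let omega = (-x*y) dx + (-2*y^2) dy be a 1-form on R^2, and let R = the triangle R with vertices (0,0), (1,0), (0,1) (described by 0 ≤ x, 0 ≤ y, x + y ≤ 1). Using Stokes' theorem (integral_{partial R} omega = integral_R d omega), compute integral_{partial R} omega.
integral_(partial R) omega = 1/6

Stokes: integral_partial_R omega = integral_R d omega with d omega = (∂Q/∂x - ∂P/∂y) dx ∧ dy.
  ∂Q/∂x = 0
  ∂P/∂y = -x
  integrand = ∂Q/∂x - ∂P/∂y = x.
Integrating over R: integral_0^1 integral_0^{1-x} (x) dy dx = 1/6.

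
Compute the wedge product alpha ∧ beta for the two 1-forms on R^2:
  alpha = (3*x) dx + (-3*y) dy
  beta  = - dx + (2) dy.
alpha ∧ beta = (6*x - 3*y) dx ∧ dy

Distribute the wedge, using dx_i ∧ dx_j = -dx_j ∧ dx_i and dx_i ∧ dx_i = 0. For each pair (i, j) with i < j, the coefficient of dx_i ∧ dx_j in alpha ∧ beta is (alpha_i * beta_j - alpha_j * beta_i). Collecting: alpha ∧ beta = (6*x - 3*y) dx ∧ dy.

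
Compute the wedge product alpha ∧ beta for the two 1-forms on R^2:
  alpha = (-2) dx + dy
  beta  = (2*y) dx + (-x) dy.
alpha ∧ beta = (2*x - 2*y) dx ∧ dy

Distribute the wedge, using dx_i ∧ dx_j = -dx_j ∧ dx_i and dx_i ∧ dx_i = 0. For each pair (i, j) with i < j, the coefficient of dx_i ∧ dx_j in alpha ∧ beta is (alpha_i * beta_j - alpha_j * beta_i). Collecting: alpha ∧ beta = (2*x - 2*y) dx ∧ dy.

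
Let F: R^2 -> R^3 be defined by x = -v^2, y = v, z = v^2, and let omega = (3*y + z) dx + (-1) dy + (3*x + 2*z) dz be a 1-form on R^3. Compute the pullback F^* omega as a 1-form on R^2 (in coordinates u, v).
F^* omega = (-4*v^3 - 6*v^2 - 1) dv

Using F^*(f dg) = (f ∘ F) d(g ∘ F), substitute each coordinate x_i by F_i(u, v) in f_i, and replace dx_i by d F_i = (∂F_i/∂u) du + (∂F_i/∂v) dv.
  For the x component: f_1(F) = v*(v + 3); d F_1 = (0) du + (-2*v) dv
  For the y component: f_2(F) = -1; d F_2 = (0) du + (1) dv
  For the z component: f_3(F) = -v^2; d F_3 = (0) du + (2*v) dv
Combining and collecting du, dv coefficients:
  coeff of du: 0
  coeff of dv: -4*v^3 - 6*v^2 - 1
F^* omega = (-4*v^3 - 6*v^2 - 1) dv.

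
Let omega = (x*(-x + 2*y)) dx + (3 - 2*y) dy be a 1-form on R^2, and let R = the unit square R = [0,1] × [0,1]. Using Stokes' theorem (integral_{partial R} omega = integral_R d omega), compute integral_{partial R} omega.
integral_(partial R) omega = -1

Stokes: integral_partial_R omega = integral_R d omega with d omega = (∂Q/∂x - ∂P/∂y) dx ∧ dy.
  ∂Q/∂x = 0
  ∂P/∂y = 2*x
  integrand = ∂Q/∂x - ∂P/∂y = -2*x.
Integrating over R: integral_0^1 integral_0^1 (-2*x) dx dy = -1.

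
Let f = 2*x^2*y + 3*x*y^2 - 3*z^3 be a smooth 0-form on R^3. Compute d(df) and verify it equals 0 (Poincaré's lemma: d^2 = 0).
d(df) = 0

Step 1: df = sum_i (∂f/∂x_i) dx_i = (y*(4*x + 3*y)) dx + (2*x*(x + 3*y)) dy + (-9*z^2) dz.
Step 2: Apply d again. Using the 1-form formula, the coefficient of dx ∧ dy in d(df) is ∂^2 f/∂x ∂y - ∂^2 f/∂y ∂x = (4*x + 6*y) - (4*x + 6*y) = 0 (equality of mixed partials for smooth f).
Similarly for dx ∧ dz and dy ∧ dz — all coefficients vanish. So d(df) = 0.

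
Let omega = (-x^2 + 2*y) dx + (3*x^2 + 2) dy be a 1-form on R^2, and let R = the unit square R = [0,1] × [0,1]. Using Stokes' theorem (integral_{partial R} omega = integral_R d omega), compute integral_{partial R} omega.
integral_(partial R) omega = 1

Stokes: integral_partial_R omega = integral_R d omega with d omega = (∂Q/∂x - ∂P/∂y) dx ∧ dy.
  ∂Q/∂x = 6*x
  ∂P/∂y = 2
  integrand = ∂Q/∂x - ∂P/∂y = 6*x - 2.
Integrating over R: integral_0^1 integral_0^1 (6*x - 2) dx dy = 1.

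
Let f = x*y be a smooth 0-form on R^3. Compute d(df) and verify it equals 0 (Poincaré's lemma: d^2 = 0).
d(df) = 0

Step 1: df = sum_i (∂f/∂x_i) dx_i = (y) dx + (x) dy + (0) dz.
Step 2: Apply d again. Using the 1-form formula, the coefficient of dx ∧ dy in d(df) is ∂^2 f/∂x ∂y - ∂^2 f/∂y ∂x = (1) - (1) = 0 (equality of mixed partials for smooth f).
Similarly for dx ∧ dz and dy ∧ dz — all coefficients vanish. So d(df) = 0.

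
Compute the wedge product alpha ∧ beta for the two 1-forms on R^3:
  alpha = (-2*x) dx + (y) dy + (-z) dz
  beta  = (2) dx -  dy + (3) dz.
alpha ∧ beta = (2*x - 2*y) dx ∧ dy + (-6*x + 2*z) dx ∧ dz + (3*y - z) dy ∧ dz

Distribute the wedge, using dx_i ∧ dx_j = -dx_j ∧ dx_i and dx_i ∧ dx_i = 0. For each pair (i, j) with i < j, the coefficient of dx_i ∧ dx_j in alpha ∧ beta is (alpha_i * beta_j - alpha_j * beta_i). Collecting: alpha ∧ beta = (2*x - 2*y) dx ∧ dy + (-6*x + 2*z) dx ∧ dz + (3*y - z) dy ∧ dz.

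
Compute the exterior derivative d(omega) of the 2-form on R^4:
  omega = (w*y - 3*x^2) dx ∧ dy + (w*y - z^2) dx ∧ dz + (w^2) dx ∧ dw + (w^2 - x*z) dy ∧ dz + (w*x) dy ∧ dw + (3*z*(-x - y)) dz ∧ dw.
d(omega) = (w + y) dx ∧ dy ∧ dw + (-w - z) dx ∧ dy ∧ dz + (y - 3*z) dx ∧ dz ∧ dw + (2*w - 3*z) dy ∧ dz ∧ dw

For a 2-form omega = sum_{i<j} g_{ij} dx_i ∧ dx_j, the exterior derivative is
  d(omega) = sum_{i<j} d(g_{ij}) ∧ dx_i ∧ dx_j = sum_{i<j, k} (∂g_{ij}/∂x_k) dx_k ∧ dx_i ∧ dx_j.
Expand each term, using dx_k ∧ dx_i ∧ dx_j = sgn(permutation) dx_{(a)} ∧ dx_{(b)} ∧ dx_{(c)} with (a < b < c) sorted:
  d(w*y - 3*x^2) includes (∂/∂w)(w*y - 3*x^2) dw = (y) dw, which multiplied by dx ∧ dy gives (y) dx ∧ dy ∧ dw
  d(w*y - z^2) includes (∂/∂y)(w*y - z^2) dy = (w) dy, which multiplied by dx ∧ dz gives (-w) dx ∧ dy ∧ dz
  d(w*y - z^2) includes (∂/∂w)(w*y - z^2) dw = (y) dw, which multiplied by dx ∧ dz gives (y) dx ∧ dz ∧ dw
  d(w^2 - x*z) includes (∂/∂x)(w^2 - x*z) dx = (-z) dx, which multiplied by dy ∧ dz gives (-z) dx ∧ dy ∧ dz
  d(w^2 - x*z) includes (∂/∂w)(w^2 - x*z) dw = (2*w) dw, which multiplied by dy ∧ dz gives (2*w) dy ∧ dz ∧ dw
  d(w*x) includes (∂/∂x)(w*x) dx = (w) dx, which multiplied by dy ∧ dw gives (w) dx ∧ dy ∧ dw
  d(3*z*(-x - y)) includes (∂/∂x)(3*z*(-x - y)) dx = (-3*z) dx, which multiplied by dz ∧ dw gives (-3*z) dx ∧ dz ∧ dw
  d(3*z*(-x - y)) includes (∂/∂y)(3*z*(-x - y)) dy = (-3*z) dy, which multiplied by dz ∧ dw gives (-3*z) dy ∧ dz ∧ dw
Collecting like 3-forms: d(omega) = (w + y) dx ∧ dy ∧ dw + (-w - z) dx ∧ dy ∧ dz + (y - 3*z) dx ∧ dz ∧ dw + (2*w - 3*z) dy ∧ dz ∧ dw.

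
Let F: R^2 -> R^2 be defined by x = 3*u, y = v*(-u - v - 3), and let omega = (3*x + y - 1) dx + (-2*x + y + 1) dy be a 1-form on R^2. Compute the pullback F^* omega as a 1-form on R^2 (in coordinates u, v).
F^* omega = (u*v^2 + 3*u*v + 27*u + v^3 - 10*v - 3) du + (u^2*v + 6*u^2 + 3*u*v^2 + 18*u*v + 17*u + 2*v^3 + 9*v^2 + 7*v - 3) dv

Using F^*(f dg) = (f ∘ F) d(g ∘ F), substitute each coordinate x_i by F_i(u, v) in f_i, and replace dx_i by d F_i = (∂F_i/∂u) du + (∂F_i/∂v) dv.
  For the x component: f_1(F) = -u*v + 9*u - v^2 - 3*v - 1; d F_1 = (3) du + (0) dv
  For the y component: f_2(F) = -u*v - 6*u - v^2 - 3*v + 1; d F_2 = (-v) du + (-u - 2*v - 3) dv
Combining and collecting du, dv coefficients:
  coeff of du: u*v^2 + 3*u*v + 27*u + v^3 - 10*v - 3
  coeff of dv: u^2*v + 6*u^2 + 3*u*v^2 + 18*u*v + 17*u + 2*v^3 + 9*v^2 + 7*v - 3
F^* omega = (u*v^2 + 3*u*v + 27*u + v^3 - 10*v - 3) du + (u^2*v + 6*u^2 + 3*u*v^2 + 18*u*v + 17*u + 2*v^3 + 9*v^2 + 7*v - 3) dv.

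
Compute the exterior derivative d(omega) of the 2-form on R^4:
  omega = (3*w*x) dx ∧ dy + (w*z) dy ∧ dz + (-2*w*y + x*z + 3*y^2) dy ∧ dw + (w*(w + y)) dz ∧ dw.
d(omega) = (3*x + z) dx ∧ dy ∧ dw + (w - x + z) dy ∧ dz ∧ dw

For a 2-form omega = sum_{i<j} g_{ij} dx_i ∧ dx_j, the exterior derivative is
  d(omega) = sum_{i<j} d(g_{ij}) ∧ dx_i ∧ dx_j = sum_{i<j, k} (∂g_{ij}/∂x_k) dx_k ∧ dx_i ∧ dx_j.
Expand each term, using dx_k ∧ dx_i ∧ dx_j = sgn(permutation) dx_{(a)} ∧ dx_{(b)} ∧ dx_{(c)} with (a < b < c) sorted:
  d(3*w*x) includes (∂/∂w)(3*w*x) dw = (3*x) dw, which multiplied by dx ∧ dy gives (3*x) dx ∧ dy ∧ dw
  d(w*z) includes (∂/∂w)(w*z) dw = (z) dw, which multiplied by dy ∧ dz gives (z) dy ∧ dz ∧ dw
  d(-2*w*y + x*z + 3*y^2) includes (∂/∂x)(-2*w*y + x*z + 3*y^2) dx = (z) dx, which multiplied by dy ∧ dw gives (z) dx ∧ dy ∧ dw
  d(-2*w*y + x*z + 3*y^2) includes (∂/∂z)(-2*w*y + x*z + 3*y^2) dz = (x) dz, which multiplied by dy ∧ dw gives (-x) dy ∧ dz ∧ dw
  d(w*(w + y)) includes (∂/∂y)(w*(w + y)) dy = (w) dy, which multiplied by dz ∧ dw gives (w) dy ∧ dz ∧ dw
Collecting like 3-forms: d(omega) = (3*x + z) dx ∧ dy ∧ dw + (w - x + z) dy ∧ dz ∧ dw.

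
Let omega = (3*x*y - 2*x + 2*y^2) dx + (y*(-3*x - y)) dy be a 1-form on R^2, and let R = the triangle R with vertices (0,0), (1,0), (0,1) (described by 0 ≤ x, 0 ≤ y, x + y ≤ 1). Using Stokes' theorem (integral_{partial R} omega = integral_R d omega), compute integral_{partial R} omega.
integral_(partial R) omega = -5/3

Stokes: integral_partial_R omega = integral_R d omega with d omega = (∂Q/∂x - ∂P/∂y) dx ∧ dy.
  ∂Q/∂x = -3*y
  ∂P/∂y = 3*x + 4*y
  integrand = ∂Q/∂x - ∂P/∂y = -3*x - 7*y.
Integrating over R: integral_0^1 integral_0^{1-x} (-3*x - 7*y) dy dx = -5/3.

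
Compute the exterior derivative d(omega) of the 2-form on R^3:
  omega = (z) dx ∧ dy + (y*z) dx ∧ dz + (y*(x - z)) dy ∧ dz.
d(omega) = (y - z + 1) dx ∧ dy ∧ dz

For a 2-form omega = sum_{i<j} g_{ij} dx_i ∧ dx_j, the exterior derivative is
  d(omega) = sum_{i<j} d(g_{ij}) ∧ dx_i ∧ dx_j = sum_{i<j, k} (∂g_{ij}/∂x_k) dx_k ∧ dx_i ∧ dx_j.
Expand each term, using dx_k ∧ dx_i ∧ dx_j = sgn(permutation) dx_{(a)} ∧ dx_{(b)} ∧ dx_{(c)} with (a < b < c) sorted:
  d(z) includes (∂/∂z)(z) dz = (1) dz, which multiplied by dx ∧ dy gives (1) dx ∧ dy ∧ dz
  d(y*z) includes (∂/∂y)(y*z) dy = (z) dy, which multiplied by dx ∧ dz gives (-z) dx ∧ dy ∧ dz
  d(y*(x - z)) includes (∂/∂x)(y*(x - z)) dx = (y) dx, which multiplied by dy ∧ dz gives (y) dx ∧ dy ∧ dz
Collecting like 3-forms: d(omega) = (y - z + 1) dx ∧ dy ∧ dz.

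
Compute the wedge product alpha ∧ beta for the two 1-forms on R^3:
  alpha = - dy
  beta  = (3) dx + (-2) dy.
alpha ∧ beta = (3) dx ∧ dy

Distribute the wedge, using dx_i ∧ dx_j = -dx_j ∧ dx_i and dx_i ∧ dx_i = 0. For each pair (i, j) with i < j, the coefficient of dx_i ∧ dx_j in alpha ∧ beta is (alpha_i * beta_j - alpha_j * beta_i). Collecting: alpha ∧ beta = (3) dx ∧ dy.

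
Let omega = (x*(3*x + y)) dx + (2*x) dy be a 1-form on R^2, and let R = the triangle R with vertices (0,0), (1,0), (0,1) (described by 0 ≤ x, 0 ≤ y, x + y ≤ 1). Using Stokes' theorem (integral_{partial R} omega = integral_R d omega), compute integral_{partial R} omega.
integral_(partial R) omega = 5/6

Stokes: integral_partial_R omega = integral_R d omega with d omega = (∂Q/∂x - ∂P/∂y) dx ∧ dy.
  ∂Q/∂x = 2
  ∂P/∂y = x
  integrand = ∂Q/∂x - ∂P/∂y = 2 - x.
Integrating over R: integral_0^1 integral_0^{1-x} (2 - x) dy dx = 5/6.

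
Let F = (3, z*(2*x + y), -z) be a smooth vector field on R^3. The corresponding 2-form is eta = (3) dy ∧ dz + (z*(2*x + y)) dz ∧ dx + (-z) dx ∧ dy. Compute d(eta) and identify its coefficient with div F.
d(eta) = (z - 1) dx ∧ dy ∧ dz; div F = z - 1

For a 2-form in R^3 of the form above, applying d gives a 3-form with coefficient ∂P/∂x + ∂Q/∂y + ∂R/∂z:
  ∂P/∂x = 0
  ∂Q/∂y = z
  ∂R/∂z = -1
Sum = z - 1, which is exactly div F.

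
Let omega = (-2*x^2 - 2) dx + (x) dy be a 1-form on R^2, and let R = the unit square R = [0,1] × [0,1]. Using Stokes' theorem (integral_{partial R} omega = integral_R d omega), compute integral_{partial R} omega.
integral_(partial R) omega = 1

Stokes: integral_partial_R omega = integral_R d omega with d omega = (∂Q/∂x - ∂P/∂y) dx ∧ dy.
  ∂Q/∂x = 1
  ∂P/∂y = 0
  integrand = ∂Q/∂x - ∂P/∂y = 1.
Integrating over R: integral_0^1 integral_0^1 (1) dx dy = 1.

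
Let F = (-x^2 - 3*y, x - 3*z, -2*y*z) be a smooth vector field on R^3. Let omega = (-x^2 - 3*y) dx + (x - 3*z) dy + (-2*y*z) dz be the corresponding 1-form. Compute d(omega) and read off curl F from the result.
d(omega) = (3 - 2*z) dy ∧ dz + (0) dz ∧ dx + (4) dx ∧ dy; curl F = (3 - 2*z, 0, 4)

d omega = sum_{i<j} (∂f_j/∂x_i - ∂f_i/∂x_j) dx_i ∧ dx_j. Under the identification (dy ∧ dz, dz ∧ dx, dx ∧ dy) ↔ (e_x, e_y, e_z), the coefficients are exactly the components of curl F. Compute:
  ∂R/∂y - ∂Q/∂z = (-2*z) - (-3) = 3 - 2*z
  ∂P/∂z - ∂R/∂x = (0) - (0) = 0
  ∂Q/∂x - ∂P/∂y = (1) - (-3) = 4.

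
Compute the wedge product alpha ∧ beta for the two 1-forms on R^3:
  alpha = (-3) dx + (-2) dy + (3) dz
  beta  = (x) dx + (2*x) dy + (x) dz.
alpha ∧ beta = (-4*x) dx ∧ dy + (-6*x) dx ∧ dz + (-8*x) dy ∧ dz

Distribute the wedge, using dx_i ∧ dx_j = -dx_j ∧ dx_i and dx_i ∧ dx_i = 0. For each pair (i, j) with i < j, the coefficient of dx_i ∧ dx_j in alpha ∧ beta is (alpha_i * beta_j - alpha_j * beta_i). Collecting: alpha ∧ beta = (-4*x) dx ∧ dy + (-6*x) dx ∧ dz + (-8*x) dy ∧ dz.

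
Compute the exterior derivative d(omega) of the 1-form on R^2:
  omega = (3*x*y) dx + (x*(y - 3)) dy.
d(omega) = (-3*x + y - 3) dx ∧ dy

For a 1-form omega = sum_i f_i dx_i, the exterior derivative is
  d(omega) = sum_{i < j} (∂f_j/∂x_i - ∂f_i/∂x_j) dx_i ∧ dx_j.
  coefficient of dx ∧ dy: ∂f_2/∂x - ∂f_1/∂y = ∂(x*(y - 3))/∂x - ∂(3*x*y)/∂y = -3*x + y - 3
Assembling: d(omega) = (-3*x + y - 3) dx ∧ dy.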